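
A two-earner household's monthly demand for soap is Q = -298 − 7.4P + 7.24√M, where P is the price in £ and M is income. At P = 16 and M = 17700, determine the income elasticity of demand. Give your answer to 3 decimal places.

0.881

At P = 16, M = 17700: Q = 546.819.
Holding P constant, ∂Q/∂M = 7.24/(2√M) = 0.0272096.
η_M = (∂Q/∂M)·(M/Q) = 0.0272096 × (17700/546.819) = 0.881.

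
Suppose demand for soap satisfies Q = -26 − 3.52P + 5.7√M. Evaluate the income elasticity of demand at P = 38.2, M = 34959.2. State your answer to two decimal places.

At P = 38.2, M = 34959.2: Q = 905.287.
Holding P constant, ∂Q/∂M = 5.7/(2√M) = 0.0152428.
η_M = (∂Q/∂M)·(M/Q) = 0.0152428 × (34959.2/905.287) = 0.59.

0.59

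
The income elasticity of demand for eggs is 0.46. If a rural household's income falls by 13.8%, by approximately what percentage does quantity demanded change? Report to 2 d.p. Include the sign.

-6.35%

%ΔQ ≈ η × %ΔI = 0.46 × (-13.8%) = -6.35%.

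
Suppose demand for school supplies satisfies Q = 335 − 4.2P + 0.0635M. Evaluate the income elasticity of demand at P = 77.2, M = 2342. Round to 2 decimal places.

0.93

At P = 77.2, M = 2342: Q = 159.477.
Holding P constant, ∂Q/∂M = 0.0635.
η_M = (∂Q/∂M)·(M/Q) = 0.0635 × (2342/159.477) = 0.93.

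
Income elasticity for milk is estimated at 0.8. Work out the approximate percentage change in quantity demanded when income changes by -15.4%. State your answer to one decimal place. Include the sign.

-12.3%

%ΔQ ≈ η × %ΔI = 0.8 × (-15.4%) = -12.3%.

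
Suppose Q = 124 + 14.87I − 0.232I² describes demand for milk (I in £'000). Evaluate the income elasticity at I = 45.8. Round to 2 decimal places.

At I = 45.8: Q = 318.3935.
dQ/dI = 14.87 − 0.464I = -6.38120.
η = (dQ/dI)·(I/Q) = -6.38120 × (45.8/318.3935) = -0.92.

-0.92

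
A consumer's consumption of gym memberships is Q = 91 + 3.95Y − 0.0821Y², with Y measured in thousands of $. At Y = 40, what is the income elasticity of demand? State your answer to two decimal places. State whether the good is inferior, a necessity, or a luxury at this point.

At Y = 40: Q = 117.6400.
dQ/dY = 3.95 − 0.1642Y = -2.61800.
η = (dQ/dY)·(Y/Q) = -2.61800 × (40/117.6400) = -0.89.
η < 0 ⇒ inferior good.

-0.89 (inferior good)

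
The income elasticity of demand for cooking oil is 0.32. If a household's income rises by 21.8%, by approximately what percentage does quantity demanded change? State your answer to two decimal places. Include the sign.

%ΔQ ≈ η × %ΔI = 0.32 × 21.8% = 6.98%.

6.98%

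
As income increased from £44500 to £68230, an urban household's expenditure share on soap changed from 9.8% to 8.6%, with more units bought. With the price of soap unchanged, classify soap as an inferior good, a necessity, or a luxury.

Quantity rises but the budget share falls as income rises, so 0 < η < 1.

necessity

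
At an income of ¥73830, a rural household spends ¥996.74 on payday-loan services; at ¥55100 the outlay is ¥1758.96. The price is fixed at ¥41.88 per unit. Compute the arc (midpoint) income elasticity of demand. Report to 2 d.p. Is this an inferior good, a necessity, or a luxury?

With a constant price, Q₁ = 996.74/41.88 = 23.800 and Q₂ = 1758.96/41.88 = 42.000 (equivalently, work directly with expenditure since P cancels).
Midpoint %ΔQ = (1758.96 − 996.74)/1377.85 = 0.55320; midpoint %ΔI = (55100 − 73830)/64465 = -0.29055.
η = 0.55320 / -0.29055 = -1.90.
η < 0 ⇒ inferior good.

-1.90 (inferior good)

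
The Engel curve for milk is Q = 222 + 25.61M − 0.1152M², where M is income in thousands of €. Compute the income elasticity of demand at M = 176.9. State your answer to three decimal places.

-2.335

At M = 176.9: Q = 1147.3851.
dQ/dM = 25.61 − 0.2304M = -15.14776.
η = (dQ/dM)·(M/Q) = -15.14776 × (176.9/1147.3851) = -2.335.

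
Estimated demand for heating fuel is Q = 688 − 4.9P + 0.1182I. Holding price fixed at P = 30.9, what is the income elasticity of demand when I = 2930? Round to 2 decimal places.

0.39

At P = 30.9, I = 2930: Q = 882.916.
Holding P constant, ∂Q/∂I = 0.1182.
η_I = (∂Q/∂I)·(I/Q) = 0.1182 × (2930/882.916) = 0.39.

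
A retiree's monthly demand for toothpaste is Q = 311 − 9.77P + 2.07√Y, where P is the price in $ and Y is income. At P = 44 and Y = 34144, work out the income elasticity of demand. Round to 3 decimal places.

0.725

At P = 44, Y = 34144: Q = 263.617.
Holding P constant, ∂Q/∂Y = 2.07/(2√Y) = 0.00560123.
η_Y = (∂Q/∂Y)·(Y/Q) = 0.00560123 × (34144/263.617) = 0.725.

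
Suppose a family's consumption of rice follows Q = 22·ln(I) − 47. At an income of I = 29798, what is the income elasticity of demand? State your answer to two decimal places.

At I = 29798: Q = 179.648.
dQ/dI = 22/I = 0.000738305 at this income.
η = (dQ/dI)·(I/Q) = 0.000738305 × (29798/179.648) = 0.12.

0.12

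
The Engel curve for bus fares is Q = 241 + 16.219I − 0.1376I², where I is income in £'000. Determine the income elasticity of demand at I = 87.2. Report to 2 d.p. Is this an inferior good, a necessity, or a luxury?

-1.11 (inferior good)

At I = 87.2: Q = 609.0084.
dQ/dI = 16.219 − 0.2752I = -7.77844.
η = (dQ/dI)·(I/Q) = -7.77844 × (87.2/609.0084) = -1.11.
η < 0 ⇒ inferior good.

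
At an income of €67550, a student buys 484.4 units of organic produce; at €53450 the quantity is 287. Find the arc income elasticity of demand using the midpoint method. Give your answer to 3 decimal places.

ΔQ = 287 − 484.4 = -197.4; midpoint Q̄ = (484.4 + 287)/2 = 385.7.
ΔI = 53450 − 67550 = -14100; midpoint Ī = (67550 + 53450)/2 = 60500.
η = (ΔQ/Q̄) ÷ (ΔI/Ī) = (-197.4/385.7) ÷ (-14100/60500) = 2.196.

2.196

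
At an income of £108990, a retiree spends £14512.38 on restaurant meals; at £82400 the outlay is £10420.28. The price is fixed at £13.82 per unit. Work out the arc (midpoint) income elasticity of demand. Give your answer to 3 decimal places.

1.181

With a constant price, Q₁ = 14512.38/13.82 = 1050.100 and Q₂ = 10420.28/13.82 = 754.000 (equivalently, work directly with expenditure since P cancels).
Midpoint %ΔQ = (10420.28 − 14512.38)/12466.33 = -0.32825; midpoint %ΔI = (82400 − 108990)/95695 = -0.27786.
η = -0.32825 / -0.27786 = 1.181.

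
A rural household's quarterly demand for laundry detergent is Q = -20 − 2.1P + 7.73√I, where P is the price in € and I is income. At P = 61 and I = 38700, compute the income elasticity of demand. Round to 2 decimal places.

0.55

At P = 61, I = 38700: Q = 1372.570.
Holding P constant, ∂Q/∂I = 7.73/(2√I) = 0.0196469.
η_I = (∂Q/∂I)·(I/Q) = 0.0196469 × (38700/1372.570) = 0.55.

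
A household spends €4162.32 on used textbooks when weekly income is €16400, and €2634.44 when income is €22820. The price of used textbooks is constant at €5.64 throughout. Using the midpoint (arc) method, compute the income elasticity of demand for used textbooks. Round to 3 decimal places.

With a constant price, Q₁ = 4162.32/5.64 = 738.000 and Q₂ = 2634.44/5.64 = 467.099 (equivalently, work directly with expenditure since P cancels).
Midpoint %ΔQ = (2634.44 − 4162.32)/3398.38 = -0.44959; midpoint %ΔI = (22820 − 16400)/19610 = 0.32738.
η = -0.44959 / 0.32738 = -1.373.

-1.373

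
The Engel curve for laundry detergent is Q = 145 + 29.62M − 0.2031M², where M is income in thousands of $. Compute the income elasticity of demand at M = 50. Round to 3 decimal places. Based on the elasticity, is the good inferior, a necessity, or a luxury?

0.416 (necessity)

At M = 50: Q = 1118.2500.
dQ/dM = 29.62 − 0.4062M = 9.31000.
η = (dQ/dM)·(M/Q) = 9.31000 × (50/1118.2500) = 0.416.
0 < η < 1 ⇒ necessity.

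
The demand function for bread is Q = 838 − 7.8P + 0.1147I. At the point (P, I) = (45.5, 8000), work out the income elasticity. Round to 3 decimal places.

At P = 45.5, I = 8000: Q = 1400.700.
Holding P constant, ∂Q/∂I = 0.1147.
η_I = (∂Q/∂I)·(I/Q) = 0.1147 × (8000/1400.700) = 0.655.

0.655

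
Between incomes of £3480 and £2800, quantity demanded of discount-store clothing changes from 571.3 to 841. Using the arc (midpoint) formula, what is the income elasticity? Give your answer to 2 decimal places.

-1.76

ΔQ = 841 − 571.3 = 269.7; midpoint Q̄ = (571.3 + 841)/2 = 706.15.
ΔI = 2800 − 3480 = -680; midpoint Ī = (3480 + 2800)/2 = 3140.
η = (ΔQ/Q̄) ÷ (ΔI/Ī) = (269.7/706.15) ÷ (-680/3140) = -1.76.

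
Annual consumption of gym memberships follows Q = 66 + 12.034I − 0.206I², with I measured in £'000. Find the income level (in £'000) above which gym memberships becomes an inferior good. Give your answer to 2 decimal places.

29.21

dQ/dI = 12.034 − 0.412I.
The good is inferior where dQ/dI < 0. Setting dQ/dI = 0 gives I = 12.034 / 0.412 = 29.21.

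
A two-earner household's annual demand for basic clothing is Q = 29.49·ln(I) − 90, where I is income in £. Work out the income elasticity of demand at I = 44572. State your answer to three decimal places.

0.131

At I = 44572: Q = 225.686.
dQ/dI = 29.49/I = 0.000661626 at this income.
η = (dQ/dI)·(I/Q) = 0.000661626 × (44572/225.686) = 0.131.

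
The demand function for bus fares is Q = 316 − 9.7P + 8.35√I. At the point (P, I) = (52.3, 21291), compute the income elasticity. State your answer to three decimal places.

At P = 52.3, I = 21291: Q = 1027.075.
Holding P constant, ∂Q/∂I = 8.35/(2√I) = 0.0286127.
η_I = (∂Q/∂I)·(I/Q) = 0.0286127 × (21291/1027.075) = 0.593.

0.593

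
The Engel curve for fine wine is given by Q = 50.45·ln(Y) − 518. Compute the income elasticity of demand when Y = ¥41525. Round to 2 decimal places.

At Y = 41525: Q = 18.488.
dQ/dY = 50.45/Y = 0.00121493 at this income.
η = (dQ/dY)·(Y/Q) = 0.00121493 × (41525/18.488) = 2.73.

2.73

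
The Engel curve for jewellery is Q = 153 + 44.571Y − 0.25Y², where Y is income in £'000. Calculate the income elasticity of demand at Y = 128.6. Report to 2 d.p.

At Y = 128.6: Q = 1750.3406.
dQ/dY = 44.571 − 0.5Y = -19.72900.
η = (dQ/dY)·(Y/Q) = -19.72900 × (128.6/1750.3406) = -1.45.

-1.45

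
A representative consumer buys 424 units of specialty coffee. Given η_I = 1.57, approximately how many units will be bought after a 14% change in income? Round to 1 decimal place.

517.2

%ΔQ ≈ η × %ΔI = 1.57 × 14% = 21.98%.
New Q ≈ 424 × (1 + 0.2198) = 517.2.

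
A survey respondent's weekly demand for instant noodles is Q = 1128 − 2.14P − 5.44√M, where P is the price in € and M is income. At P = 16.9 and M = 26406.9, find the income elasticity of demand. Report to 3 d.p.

-2.127

At P = 16.9, M = 26406.9: Q = 207.823.
Holding P constant, ∂Q/∂M = -5.44/(2√M) = -0.0167383.
η_M = (∂Q/∂M)·(M/Q) = -0.0167383 × (26406.9/207.823) = -2.127.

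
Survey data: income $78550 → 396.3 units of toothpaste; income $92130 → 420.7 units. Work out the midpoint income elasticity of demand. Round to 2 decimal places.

0.38

ΔQ = 420.7 − 396.3 = 24.4; midpoint Q̄ = (396.3 + 420.7)/2 = 408.5.
ΔI = 92130 − 78550 = 13580; midpoint Ī = (78550 + 92130)/2 = 85340.
η = (ΔQ/Q̄) ÷ (ΔI/Ī) = (24.4/408.5) ÷ (13580/85340) = 0.38.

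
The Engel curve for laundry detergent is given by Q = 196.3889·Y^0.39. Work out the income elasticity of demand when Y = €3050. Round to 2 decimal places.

For Q = A·Y^β the income elasticity is constant and equal to β.
Here β = 0.39, so η = 0.39.

0.39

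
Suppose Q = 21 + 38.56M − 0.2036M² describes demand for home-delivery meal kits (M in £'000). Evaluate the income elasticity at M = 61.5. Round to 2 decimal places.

At M = 61.5: Q = 1622.3739.
dQ/dM = 38.56 − 0.4072M = 13.51720.
η = (dQ/dM)·(M/Q) = 13.51720 × (61.5/1622.3739) = 0.51.

0.51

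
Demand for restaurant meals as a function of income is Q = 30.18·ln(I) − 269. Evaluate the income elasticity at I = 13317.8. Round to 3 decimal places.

At I = 13317.8: Q = 17.615.
dQ/dI = 30.18/I = 0.00226614 at this income.
η = (dQ/dI)·(I/Q) = 0.00226614 × (13317.8/17.615) = 1.713.

1.713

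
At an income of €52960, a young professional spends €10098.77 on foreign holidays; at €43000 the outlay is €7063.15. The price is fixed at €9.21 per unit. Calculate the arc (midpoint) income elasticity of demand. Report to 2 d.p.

1.70

With a constant price, Q₁ = 10098.77/9.21 = 1096.501 and Q₂ = 7063.15/9.21 = 766.900 (equivalently, work directly with expenditure since P cancels).
Midpoint %ΔQ = (7063.15 − 10098.77)/8580.96 = -0.35376; midpoint %ΔI = (43000 − 52960)/47980 = -0.20759.
η = -0.35376 / -0.20759 = 1.70.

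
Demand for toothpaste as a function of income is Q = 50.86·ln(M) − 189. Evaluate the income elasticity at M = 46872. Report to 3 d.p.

At M = 46872: Q = 358.008.
dQ/dM = 50.86/M = 0.00108508 at this income.
η = (dQ/dM)·(M/Q) = 0.00108508 × (46872/358.008) = 0.142.

0.142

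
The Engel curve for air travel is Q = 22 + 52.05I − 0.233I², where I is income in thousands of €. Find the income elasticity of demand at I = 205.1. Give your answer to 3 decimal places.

-9.963

At I = 205.1: Q = 896.0747.
dQ/dI = 52.05 − 0.466I = -43.52660.
η = (dQ/dI)·(I/Q) = -43.52660 × (205.1/896.0747) = -9.963.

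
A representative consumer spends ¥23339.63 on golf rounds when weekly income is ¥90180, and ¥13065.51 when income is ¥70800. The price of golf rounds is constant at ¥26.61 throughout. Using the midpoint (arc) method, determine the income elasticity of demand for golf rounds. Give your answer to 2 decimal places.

With a constant price, Q₁ = 23339.63/26.61 = 877.100 and Q₂ = 13065.51/26.61 = 491.000 (equivalently, work directly with expenditure since P cancels).
Midpoint %ΔQ = (13065.51 − 23339.63)/18202.57 = -0.56443; midpoint %ΔI = (70800 − 90180)/80490 = -0.24078.
η = -0.56443 / -0.24078 = 2.34.

2.34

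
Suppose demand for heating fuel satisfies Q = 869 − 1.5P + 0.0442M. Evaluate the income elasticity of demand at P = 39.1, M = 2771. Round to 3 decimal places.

At P = 39.1, M = 2771: Q = 932.828.
Holding P constant, ∂Q/∂M = 0.0442.
η_M = (∂Q/∂M)·(M/Q) = 0.0442 × (2771/932.828) = 0.131.

0.131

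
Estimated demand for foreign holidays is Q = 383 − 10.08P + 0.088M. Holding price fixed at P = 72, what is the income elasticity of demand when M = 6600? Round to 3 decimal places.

At P = 72, M = 6600: Q = 238.040.
Holding P constant, ∂Q/∂M = 0.088.
η_M = (∂Q/∂M)·(M/Q) = 0.088 × (6600/238.040) = 2.440.

2.440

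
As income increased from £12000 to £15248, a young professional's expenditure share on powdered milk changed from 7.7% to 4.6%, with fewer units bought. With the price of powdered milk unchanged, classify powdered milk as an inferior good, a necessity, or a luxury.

Quantity demanded falls as income rises, so η < 0.

inferior good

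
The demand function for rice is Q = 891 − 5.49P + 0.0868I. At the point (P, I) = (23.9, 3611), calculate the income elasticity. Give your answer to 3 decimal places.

0.292

At P = 23.9, I = 3611: Q = 1073.224.
Holding P constant, ∂Q/∂I = 0.0868.
η_I = (∂Q/∂I)·(I/Q) = 0.0868 × (3611/1073.224) = 0.292.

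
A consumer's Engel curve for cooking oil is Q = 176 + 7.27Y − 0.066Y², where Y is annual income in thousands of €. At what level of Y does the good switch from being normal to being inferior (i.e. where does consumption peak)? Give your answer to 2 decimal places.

dQ/dY = 7.27 − 0.132Y.
The good is inferior where dQ/dY < 0. Setting dQ/dY = 0 gives Y = 7.27 / 0.132 = 55.08.

55.08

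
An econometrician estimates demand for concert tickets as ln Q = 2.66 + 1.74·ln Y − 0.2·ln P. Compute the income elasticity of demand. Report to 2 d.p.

1.74

In a log-linear demand, the coefficient on ln Y is the income elasticity.
So η = 1.74.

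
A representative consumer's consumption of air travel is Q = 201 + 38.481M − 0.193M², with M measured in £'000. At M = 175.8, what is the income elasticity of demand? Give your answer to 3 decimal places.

At M = 175.8: Q = 1001.1713.
dQ/dM = 38.481 − 0.386M = -29.37780.
η = (dQ/dM)·(M/Q) = -29.37780 × (175.8/1001.1713) = -5.159.

-5.159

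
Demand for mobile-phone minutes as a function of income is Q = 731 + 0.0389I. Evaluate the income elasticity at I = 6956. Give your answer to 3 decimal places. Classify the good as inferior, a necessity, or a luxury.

0.270 (necessity)

At I = 6956: Q = 1001.588.
dQ/dI = 0.0389.
η = (dQ/dI)·(I/Q) = 0.0389 × (6956/1001.588) = 0.270.
Since 0 < η < 1, the good is a necessity.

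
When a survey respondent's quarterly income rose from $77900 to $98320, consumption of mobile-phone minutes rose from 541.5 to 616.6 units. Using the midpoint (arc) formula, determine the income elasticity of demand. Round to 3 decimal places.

0.560

ΔQ = 616.6 − 541.5 = 75.1; midpoint Q̄ = (541.5 + 616.6)/2 = 579.05.
ΔI = 98320 − 77900 = 20420; midpoint Ī = (77900 + 98320)/2 = 88110.
η = (ΔQ/Q̄) ÷ (ΔI/Ī) = (75.1/579.05) ÷ (20420/88110) = 0.560.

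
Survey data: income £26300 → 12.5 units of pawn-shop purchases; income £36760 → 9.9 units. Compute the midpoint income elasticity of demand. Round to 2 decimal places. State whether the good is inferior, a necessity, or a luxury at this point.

-0.70 (inferior good)

ΔQ = 9.9 − 12.5 = -2.6; midpoint Q̄ = (12.5 + 9.9)/2 = 11.2.
ΔI = 36760 − 26300 = 10460; midpoint Ī = (26300 + 36760)/2 = 31530.
η = (ΔQ/Q̄) ÷ (ΔI/Ī) = (-2.6/11.2) ÷ (10460/31530) = -0.70.
η < 0 ⇒ inferior good.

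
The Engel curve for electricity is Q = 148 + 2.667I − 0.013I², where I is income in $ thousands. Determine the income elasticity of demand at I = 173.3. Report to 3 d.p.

At I = 173.3: Q = 219.7635.
dQ/dI = 2.667 − 0.026I = -1.83880.
η = (dQ/dI)·(I/Q) = -1.83880 × (173.3/219.7635) = -1.450.

-1.450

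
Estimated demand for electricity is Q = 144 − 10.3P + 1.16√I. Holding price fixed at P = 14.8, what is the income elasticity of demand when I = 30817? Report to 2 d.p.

At P = 14.8, I = 30817: Q = 195.195.
Holding P constant, ∂Q/∂I = 1.16/(2√I) = 0.00330395.
η_I = (∂Q/∂I)·(I/Q) = 0.00330395 × (30817/195.195) = 0.52.

0.52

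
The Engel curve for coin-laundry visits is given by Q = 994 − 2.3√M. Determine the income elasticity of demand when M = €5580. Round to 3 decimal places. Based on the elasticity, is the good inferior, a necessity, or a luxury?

At M = 5580: Q = 822.191.
dQ/dM = -2.3/(2√M) = -0.015395 at this income.
η = (dQ/dM)·(M/Q) = -0.015395 × (5580/822.191) = -0.104.
Since η < 0, the good is an inferior good.

-0.104 (inferior good)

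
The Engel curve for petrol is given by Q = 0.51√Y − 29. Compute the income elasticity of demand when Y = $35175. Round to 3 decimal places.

At Y = 35175: Q = 66.650.
dQ/dY = 0.51/(2√Y) = 0.00135964 at this income.
η = (dQ/dY)·(Y/Q) = 0.00135964 × (35175/66.650) = 0.718.

0.718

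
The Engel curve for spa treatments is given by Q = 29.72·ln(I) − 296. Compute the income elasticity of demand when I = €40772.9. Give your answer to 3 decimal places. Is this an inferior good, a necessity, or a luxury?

1.524 (luxury)

At I = 40772.9: Q = 19.501.
dQ/dI = 29.72/I = 0.000728916 at this income.
η = (dQ/dI)·(I/Q) = 0.000728916 × (40772.9/19.501) = 1.524.
Since η > 1, the good is a luxury.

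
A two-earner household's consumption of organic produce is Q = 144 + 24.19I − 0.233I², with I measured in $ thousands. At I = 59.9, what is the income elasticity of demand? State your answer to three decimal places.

At I = 59.9: Q = 756.9747.
dQ/dI = 24.19 − 0.466I = -3.72340.
η = (dQ/dI)·(I/Q) = -3.72340 × (59.9/756.9747) = -0.295.

-0.295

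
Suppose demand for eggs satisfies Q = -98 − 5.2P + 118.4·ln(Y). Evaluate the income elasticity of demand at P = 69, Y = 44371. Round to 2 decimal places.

At P = 69, Y = 44371: Q = 810.120.
Holding P constant, ∂Q/∂Y = 118.4/Y = 0.00266841.
η_Y = (∂Q/∂Y)·(Y/Q) = 0.00266841 × (44371/810.120) = 0.15.

0.15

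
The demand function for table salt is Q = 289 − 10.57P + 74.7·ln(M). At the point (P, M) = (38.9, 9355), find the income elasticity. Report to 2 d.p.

0.13

At P = 38.9, M = 9355: Q = 560.859.
Holding P constant, ∂Q/∂M = 74.7/M = 0.00798503.
η_M = (∂Q/∂M)·(M/Q) = 0.00798503 × (9355/560.859) = 0.13.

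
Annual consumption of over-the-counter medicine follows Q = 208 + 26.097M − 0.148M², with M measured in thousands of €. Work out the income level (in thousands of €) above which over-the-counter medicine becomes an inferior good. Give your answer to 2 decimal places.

dQ/dM = 26.097 − 0.296M.
The good is inferior where dQ/dM < 0. Setting dQ/dM = 0 gives M = 26.097 / 0.296 = 88.17.

88.17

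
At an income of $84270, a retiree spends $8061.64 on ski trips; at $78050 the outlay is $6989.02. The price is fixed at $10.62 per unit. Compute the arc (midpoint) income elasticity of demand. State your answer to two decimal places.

With a constant price, Q₁ = 8061.64/10.62 = 759.100 and Q₂ = 6989.02/10.62 = 658.100 (equivalently, work directly with expenditure since P cancels).
Midpoint %ΔQ = (6989.02 − 8061.64)/7525.33 = -0.14253; midpoint %ΔI = (78050 − 84270)/81160 = -0.07664.
η = -0.14253 / -0.07664 = 1.86.

1.86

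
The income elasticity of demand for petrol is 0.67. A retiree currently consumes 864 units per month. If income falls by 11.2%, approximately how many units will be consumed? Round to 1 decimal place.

799.2

%ΔQ ≈ η × %ΔI = 0.67 × (-11.2%) = -7.504%.
New Q ≈ 864 × (1 − 0.07504) = 799.2.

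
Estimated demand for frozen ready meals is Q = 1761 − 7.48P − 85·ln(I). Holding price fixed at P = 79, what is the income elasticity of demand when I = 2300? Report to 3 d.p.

At P = 79, I = 2300: Q = 512.124.
Holding P constant, ∂Q/∂I = -85/I = -0.0369565.
η_I = (∂Q/∂I)·(I/Q) = -0.0369565 × (2300/512.124) = -0.166.

-0.166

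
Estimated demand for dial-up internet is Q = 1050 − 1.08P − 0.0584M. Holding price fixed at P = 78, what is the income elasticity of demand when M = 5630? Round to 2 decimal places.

At P = 78, M = 5630: Q = 636.968.
Holding P constant, ∂Q/∂M = −0.0584.
η_M = (∂Q/∂M)·(M/Q) = -0.0584 × (5630/636.968) = -0.52.

-0.52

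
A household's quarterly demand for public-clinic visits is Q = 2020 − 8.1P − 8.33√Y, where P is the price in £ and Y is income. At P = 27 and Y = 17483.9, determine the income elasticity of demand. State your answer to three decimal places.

-0.787

At P = 27, Y = 17483.9: Q = 699.852.
Holding P constant, ∂Q/∂Y = -8.33/(2√Y) = -0.0314989.
η_Y = (∂Q/∂Y)·(Y/Q) = -0.0314989 × (17483.9/699.852) = -0.787.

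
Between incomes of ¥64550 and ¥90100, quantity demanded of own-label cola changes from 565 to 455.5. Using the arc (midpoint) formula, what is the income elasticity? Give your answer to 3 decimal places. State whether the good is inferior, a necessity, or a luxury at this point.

-0.649 (inferior good)

ΔQ = 455.5 − 565 = -109.5; midpoint Q̄ = (565 + 455.5)/2 = 510.25.
ΔI = 90100 − 64550 = 25550; midpoint Ī = (64550 + 90100)/2 = 77325.
η = (ΔQ/Q̄) ÷ (ΔI/Ī) = (-109.5/510.25) ÷ (25550/77325) = -0.649.
η < 0 ⇒ inferior good.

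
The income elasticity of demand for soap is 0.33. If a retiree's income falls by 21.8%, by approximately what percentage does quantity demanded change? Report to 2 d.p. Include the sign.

%ΔQ ≈ η × %ΔI = 0.33 × (-21.8%) = -7.19%.

-7.19%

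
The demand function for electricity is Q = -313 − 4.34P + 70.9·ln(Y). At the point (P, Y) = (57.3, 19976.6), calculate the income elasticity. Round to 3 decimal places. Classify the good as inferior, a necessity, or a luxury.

0.505 (necessity)

At P = 57.3, Y = 19976.6: Q = 140.392.
Holding P constant, ∂Q/∂Y = 70.9/Y = 0.00354915.
η_Y = (∂Q/∂Y)·(Y/Q) = 0.00354915 × (19976.6/140.392) = 0.505.
Since 0 < η < 1, this is a necessity.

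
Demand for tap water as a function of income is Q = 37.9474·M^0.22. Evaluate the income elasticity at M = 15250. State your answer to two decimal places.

0.22

For Q = A·M^β the income elasticity is constant and equal to β.
Here β = 0.22, so η = 0.22.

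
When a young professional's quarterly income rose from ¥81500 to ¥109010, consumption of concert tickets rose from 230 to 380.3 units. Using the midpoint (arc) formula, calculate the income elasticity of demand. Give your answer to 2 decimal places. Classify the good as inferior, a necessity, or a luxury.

ΔQ = 380.3 − 230 = 150.3; midpoint Q̄ = (230 + 380.3)/2 = 305.15.
ΔI = 109010 − 81500 = 27510; midpoint Ī = (81500 + 109010)/2 = 95255.
η = (ΔQ/Q̄) ÷ (ΔI/Ī) = (150.3/305.15) ÷ (27510/95255) = 1.71.
η > 1 ⇒ luxury.

1.71 (luxury)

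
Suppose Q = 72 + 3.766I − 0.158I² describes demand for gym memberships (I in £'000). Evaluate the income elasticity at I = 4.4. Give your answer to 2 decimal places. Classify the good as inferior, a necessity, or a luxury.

0.12 (necessity)

At I = 4.4: Q = 85.5115.
dQ/dI = 3.766 − 0.316I = 2.37560.
η = (dQ/dI)·(I/Q) = 2.37560 × (4.4/85.5115) = 0.12.
0 < η < 1 ⇒ necessity.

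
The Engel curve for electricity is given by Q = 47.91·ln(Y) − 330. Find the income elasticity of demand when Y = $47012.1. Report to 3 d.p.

0.258

At Y = 47012.1: Q = 185.423.
dQ/dY = 47.91/Y = 0.0010191 at this income.
η = (dQ/dY)·(Y/Q) = 0.0010191 × (47012.1/185.423) = 0.258.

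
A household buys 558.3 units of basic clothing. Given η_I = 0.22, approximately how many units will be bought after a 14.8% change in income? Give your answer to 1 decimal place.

%ΔQ ≈ η × %ΔI = 0.22 × 14.8% = 3.256%.
New Q ≈ 558.3 × (1 + 0.03256) = 576.5.

576.5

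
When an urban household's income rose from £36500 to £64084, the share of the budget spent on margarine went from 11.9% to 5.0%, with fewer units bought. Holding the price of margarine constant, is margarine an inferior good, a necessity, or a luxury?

inferior good

Quantity demanded falls as income rises, so η < 0.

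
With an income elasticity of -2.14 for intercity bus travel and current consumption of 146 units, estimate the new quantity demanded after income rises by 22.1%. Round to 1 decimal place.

%ΔQ ≈ η × %ΔI = -2.14 × 22.1% = -47.294%.
New Q ≈ 146 × (1 − 0.47294) = 77.0.

77.0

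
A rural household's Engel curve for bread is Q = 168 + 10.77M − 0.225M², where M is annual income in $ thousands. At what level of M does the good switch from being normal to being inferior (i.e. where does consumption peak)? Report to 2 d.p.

23.93

dQ/dM = 10.77 − 0.45M.
The good is inferior where dQ/dM < 0. Setting dQ/dM = 0 gives M = 10.77 / 0.45 = 23.93.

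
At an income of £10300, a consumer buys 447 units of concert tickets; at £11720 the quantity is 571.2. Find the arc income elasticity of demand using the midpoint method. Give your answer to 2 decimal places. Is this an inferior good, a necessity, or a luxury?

ΔQ = 571.2 − 447 = 124.2; midpoint Q̄ = (447 + 571.2)/2 = 509.1.
ΔI = 11720 − 10300 = 1420; midpoint Ī = (10300 + 11720)/2 = 11010.
η = (ΔQ/Q̄) ÷ (ΔI/Ī) = (124.2/509.1) ÷ (1420/11010) = 1.89.
η > 1 ⇒ luxury.

1.89 (luxury)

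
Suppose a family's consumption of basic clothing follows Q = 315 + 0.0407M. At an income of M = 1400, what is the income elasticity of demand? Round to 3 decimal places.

At M = 1400: Q = 371.980.
dQ/dM = 0.0407.
η = (dQ/dM)·(M/Q) = 0.0407 × (1400/371.980) = 0.153.

0.153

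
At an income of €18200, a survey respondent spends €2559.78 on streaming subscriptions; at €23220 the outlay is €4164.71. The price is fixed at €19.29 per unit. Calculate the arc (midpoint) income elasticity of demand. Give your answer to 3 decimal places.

With a constant price, Q₁ = 2559.78/19.29 = 132.700 and Q₂ = 4164.71/19.29 = 215.900 (equivalently, work directly with expenditure since P cancels).
Midpoint %ΔQ = (4164.71 − 2559.78)/3362.25 = 0.47734; midpoint %ΔI = (23220 − 18200)/20710 = 0.24239.
η = 0.47734 / 0.24239 = 1.969.

1.969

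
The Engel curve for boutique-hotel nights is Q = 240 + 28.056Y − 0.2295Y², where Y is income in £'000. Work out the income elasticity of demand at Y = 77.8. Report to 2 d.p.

-0.58

At Y = 77.8: Q = 1033.6300.
dQ/dY = 28.056 − 0.459Y = -7.65420.
η = (dQ/dY)·(Y/Q) = -7.65420 × (77.8/1033.6300) = -0.58.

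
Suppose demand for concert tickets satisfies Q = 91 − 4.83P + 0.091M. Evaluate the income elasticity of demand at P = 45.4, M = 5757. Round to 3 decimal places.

At P = 45.4, M = 5757: Q = 395.605.
Holding P constant, ∂Q/∂M = 0.091.
η_M = (∂Q/∂M)·(M/Q) = 0.091 × (5757/395.605) = 1.324.

1.324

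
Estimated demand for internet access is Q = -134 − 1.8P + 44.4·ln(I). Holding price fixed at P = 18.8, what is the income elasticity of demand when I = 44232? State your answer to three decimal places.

0.145

At P = 18.8, I = 44232: Q = 307.116.
Holding P constant, ∂Q/∂I = 44.4/I = 0.0010038.
η_I = (∂Q/∂I)·(I/Q) = 0.0010038 × (44232/307.116) = 0.145.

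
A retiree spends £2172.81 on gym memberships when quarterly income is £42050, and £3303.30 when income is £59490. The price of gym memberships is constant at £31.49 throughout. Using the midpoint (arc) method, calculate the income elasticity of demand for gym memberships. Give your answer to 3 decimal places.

With a constant price, Q₁ = 2172.81/31.49 = 69.000 and Q₂ = 3303.30/31.49 = 104.900 (equivalently, work directly with expenditure since P cancels).
Midpoint %ΔQ = (3303.30 − 2172.81)/2738.06 = 0.41288; midpoint %ΔI = (59490 − 42050)/50770 = 0.34351.
η = 0.41288 / 0.34351 = 1.202.

1.202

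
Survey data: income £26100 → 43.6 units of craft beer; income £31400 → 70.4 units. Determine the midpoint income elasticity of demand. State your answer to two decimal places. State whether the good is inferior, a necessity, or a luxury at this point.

2.55 (luxury)

ΔQ = 70.4 − 43.6 = 26.8; midpoint Q̄ = (43.6 + 70.4)/2 = 57.
ΔI = 31400 − 26100 = 5300; midpoint Ī = (26100 + 31400)/2 = 28750.
η = (ΔQ/Q̄) ÷ (ΔI/Ī) = (26.8/57) ÷ (5300/28750) = 2.55.
η > 1 ⇒ luxury.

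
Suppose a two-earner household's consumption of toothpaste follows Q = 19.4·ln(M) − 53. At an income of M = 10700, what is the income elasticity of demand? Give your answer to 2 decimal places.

0.15

At M = 10700: Q = 126.993.
dQ/dM = 19.4/M = 0.00181308 at this income.
η = (dQ/dM)·(M/Q) = 0.00181308 × (10700/126.993) = 0.15.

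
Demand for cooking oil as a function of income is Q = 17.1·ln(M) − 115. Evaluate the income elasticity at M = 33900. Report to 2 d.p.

0.27

At M = 33900: Q = 63.373.
dQ/dM = 17.1/M = 0.000504425 at this income.
η = (dQ/dM)·(M/Q) = 0.000504425 × (33900/63.373) = 0.27.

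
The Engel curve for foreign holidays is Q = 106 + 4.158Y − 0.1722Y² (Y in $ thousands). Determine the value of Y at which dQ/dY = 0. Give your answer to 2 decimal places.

12.07

dQ/dY = 4.158 − 0.3444Y.
The good is inferior where dQ/dY < 0. Setting dQ/dY = 0 gives Y = 4.158 / 0.3444 = 12.07.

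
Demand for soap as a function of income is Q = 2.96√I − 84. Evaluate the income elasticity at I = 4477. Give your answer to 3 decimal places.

At I = 4477: Q = 114.055.
dQ/dI = 2.96/(2√I) = 0.0221191 at this income.
η = (dQ/dI)·(I/Q) = 0.0221191 × (4477/114.055) = 0.868.

0.868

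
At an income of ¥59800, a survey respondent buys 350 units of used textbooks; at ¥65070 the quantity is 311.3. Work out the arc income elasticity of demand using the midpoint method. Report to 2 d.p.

-1.39

ΔQ = 311.3 − 350 = -38.7; midpoint Q̄ = (350 + 311.3)/2 = 330.65.
ΔI = 65070 − 59800 = 5270; midpoint Ī = (59800 + 65070)/2 = 62435.
η = (ΔQ/Q̄) ÷ (ΔI/Ī) = (-38.7/330.65) ÷ (5270/62435) = -1.39.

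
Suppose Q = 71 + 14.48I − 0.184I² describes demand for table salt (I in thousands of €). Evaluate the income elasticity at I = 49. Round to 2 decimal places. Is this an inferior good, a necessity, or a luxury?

At I = 49: Q = 338.7360.
dQ/dI = 14.48 − 0.368I = -3.55200.
η = (dQ/dI)·(I/Q) = -3.55200 × (49/338.7360) = -0.51.
η < 0 ⇒ inferior good.

-0.51 (inferior good)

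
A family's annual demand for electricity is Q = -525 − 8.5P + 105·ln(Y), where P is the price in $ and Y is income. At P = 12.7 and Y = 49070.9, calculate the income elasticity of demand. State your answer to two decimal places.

0.21

At P = 12.7, Y = 49070.9: Q = 501.157.
Holding P constant, ∂Q/∂Y = 105/Y = 0.00213976.
η_Y = (∂Q/∂Y)·(Y/Q) = 0.00213976 × (49070.9/501.157) = 0.21.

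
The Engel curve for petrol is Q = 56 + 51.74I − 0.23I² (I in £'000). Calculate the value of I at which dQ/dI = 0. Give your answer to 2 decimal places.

112.48

dQ/dI = 51.74 − 0.46I.
The good is inferior where dQ/dI < 0. Setting dQ/dI = 0 gives I = 51.74 / 0.46 = 112.48.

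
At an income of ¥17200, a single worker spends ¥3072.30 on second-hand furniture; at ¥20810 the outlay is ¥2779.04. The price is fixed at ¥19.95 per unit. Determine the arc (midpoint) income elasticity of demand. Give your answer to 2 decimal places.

-0.53

With a constant price, Q₁ = 3072.30/19.95 = 154.000 and Q₂ = 2779.04/19.95 = 139.300 (equivalently, work directly with expenditure since P cancels).
Midpoint %ΔQ = (2779.04 − 3072.30)/2925.67 = -0.10024; midpoint %ΔI = (20810 − 17200)/19005 = 0.18995.
η = -0.10024 / 0.18995 = -0.53.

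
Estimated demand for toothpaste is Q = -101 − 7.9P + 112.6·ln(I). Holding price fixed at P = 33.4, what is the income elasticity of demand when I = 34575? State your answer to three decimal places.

0.139

At P = 33.4, I = 34575: Q = 811.910.
Holding P constant, ∂Q/∂I = 112.6/I = 0.00325669.
η_I = (∂Q/∂I)·(I/Q) = 0.00325669 × (34575/811.910) = 0.139.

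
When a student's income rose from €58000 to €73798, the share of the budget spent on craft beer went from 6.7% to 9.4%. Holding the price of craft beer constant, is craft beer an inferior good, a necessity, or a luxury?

luxury

The budget share rises as income rises, so η > 1.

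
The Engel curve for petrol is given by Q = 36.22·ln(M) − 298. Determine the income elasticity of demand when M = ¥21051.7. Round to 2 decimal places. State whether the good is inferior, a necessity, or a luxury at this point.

At M = 21051.7: Q = 62.561.
dQ/dM = 36.22/M = 0.00172053 at this income.
η = (dQ/dM)·(M/Q) = 0.00172053 × (21051.7/62.561) = 0.58.
Since 0 < η < 1, the good is a necessity.

0.58 (necessity)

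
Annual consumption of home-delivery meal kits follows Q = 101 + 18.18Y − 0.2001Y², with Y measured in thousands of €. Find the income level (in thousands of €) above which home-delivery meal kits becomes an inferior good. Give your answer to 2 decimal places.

45.43

dQ/dY = 18.18 − 0.4002Y.
The good is inferior where dQ/dY < 0. Setting dQ/dY = 0 gives Y = 18.18 / 0.4002 = 45.43.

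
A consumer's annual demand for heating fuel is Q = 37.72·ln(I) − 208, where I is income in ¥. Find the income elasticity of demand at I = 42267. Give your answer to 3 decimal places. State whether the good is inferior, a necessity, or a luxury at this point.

0.195 (necessity)

At I = 42267: Q = 193.784.
dQ/dI = 37.72/I = 0.000892422 at this income.
η = (dQ/dI)·(I/Q) = 0.000892422 × (42267/193.784) = 0.195.
Since 0 < η < 1, the good is a necessity.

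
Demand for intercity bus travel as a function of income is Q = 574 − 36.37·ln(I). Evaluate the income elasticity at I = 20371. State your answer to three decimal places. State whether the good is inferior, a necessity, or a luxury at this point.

At I = 20371: Q = 213.142.
dQ/dI = -36.37/I = -0.00178538 at this income.
η = (dQ/dI)·(I/Q) = -0.00178538 × (20371/213.142) = -0.171.
Since η < 0, the good is an inferior good.

-0.171 (inferior good)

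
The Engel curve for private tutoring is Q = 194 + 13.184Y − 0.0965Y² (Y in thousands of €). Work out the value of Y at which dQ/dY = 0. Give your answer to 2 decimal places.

dQ/dY = 13.184 − 0.193Y.
The good is inferior where dQ/dY < 0. Setting dQ/dY = 0 gives Y = 13.184 / 0.193 = 68.31.

68.31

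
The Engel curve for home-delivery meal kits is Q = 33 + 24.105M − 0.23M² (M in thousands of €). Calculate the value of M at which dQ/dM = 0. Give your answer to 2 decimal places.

52.40

dQ/dM = 24.105 − 0.46M.
The good is inferior where dQ/dM < 0. Setting dQ/dM = 0 gives M = 24.105 / 0.46 = 52.40.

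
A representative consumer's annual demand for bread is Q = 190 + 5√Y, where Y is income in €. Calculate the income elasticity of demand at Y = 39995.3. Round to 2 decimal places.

At Y = 39995.3: Q = 1189.941.
dQ/dY = 5/(2√Y) = 0.0125007 at this income.
η = (dQ/dY)·(Y/Q) = 0.0125007 × (39995.3/1189.941) = 0.42.

0.42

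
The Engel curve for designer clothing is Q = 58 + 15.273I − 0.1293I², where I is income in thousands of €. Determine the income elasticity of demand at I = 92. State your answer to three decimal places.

At I = 92: Q = 368.7208.
dQ/dI = 15.273 − 0.2586I = -8.51820.
η = (dQ/dI)·(I/Q) = -8.51820 × (92/368.7208) = -2.125.

-2.125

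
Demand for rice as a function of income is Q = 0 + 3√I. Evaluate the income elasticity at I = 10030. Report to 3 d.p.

At I = 10030: Q = 300.450.
dQ/dI = 3/(2√I) = 0.0149776 at this income.
η = (dQ/dI)·(I/Q) = 0.0149776 × (10030/300.450) = 0.500.

0.500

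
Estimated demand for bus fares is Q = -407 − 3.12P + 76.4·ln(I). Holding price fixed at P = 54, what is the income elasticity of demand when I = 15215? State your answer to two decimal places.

At P = 54, I = 15215: Q = 160.255.
Holding P constant, ∂Q/∂I = 76.4/I = 0.00502136.
η_I = (∂Q/∂I)·(I/Q) = 0.00502136 × (15215/160.255) = 0.48.

0.48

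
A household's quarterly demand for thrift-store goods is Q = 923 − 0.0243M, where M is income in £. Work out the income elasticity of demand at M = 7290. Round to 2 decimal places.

At M = 7290: Q = 745.853.
dQ/dM = −0.0243.
η = (dQ/dM)·(M/Q) = -0.0243 × (7290/745.853) = -0.24.

-0.24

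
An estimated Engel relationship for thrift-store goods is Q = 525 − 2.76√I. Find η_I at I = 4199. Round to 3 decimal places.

-0.258

At I = 4199: Q = 346.153.
dQ/dI = -2.76/(2√I) = -0.0212964 at this income.
η = (dQ/dI)·(I/Q) = -0.0212964 × (4199/346.153) = -0.258.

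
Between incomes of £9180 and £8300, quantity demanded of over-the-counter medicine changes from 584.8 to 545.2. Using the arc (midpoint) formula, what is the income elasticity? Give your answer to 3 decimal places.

0.696

ΔQ = 545.2 − 584.8 = -39.6; midpoint Q̄ = (584.8 + 545.2)/2 = 565.
ΔI = 8300 − 9180 = -880; midpoint Ī = (9180 + 8300)/2 = 8740.
η = (ΔQ/Q̄) ÷ (ΔI/Ī) = (-39.6/565) ÷ (-880/8740) = 0.696.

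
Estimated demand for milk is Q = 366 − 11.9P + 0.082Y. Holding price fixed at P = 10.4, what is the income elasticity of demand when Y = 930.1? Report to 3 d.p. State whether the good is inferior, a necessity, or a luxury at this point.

At P = 10.4, Y = 930.1: Q = 318.508.
Holding P constant, ∂Q/∂Y = 0.082.
η_Y = (∂Q/∂Y)·(Y/Q) = 0.082 × (930.1/318.508) = 0.239.
Since 0 < η < 1, this is a necessity.

0.239 (necessity)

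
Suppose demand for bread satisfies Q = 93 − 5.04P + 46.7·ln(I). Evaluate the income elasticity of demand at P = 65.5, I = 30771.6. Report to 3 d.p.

0.190

At P = 65.5, I = 30771.6: Q = 245.494.
Holding P constant, ∂Q/∂I = 46.7/I = 0.00151763.
η_I = (∂Q/∂I)·(I/Q) = 0.00151763 × (30771.6/245.494) = 0.190.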